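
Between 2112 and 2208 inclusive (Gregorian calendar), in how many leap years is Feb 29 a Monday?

Leap years in 2112–2208: 24 of them.
Feb 29 weekday advances by 5 (mod 7) from one leap year to the next four years later (or differs when a century non-leap intervenes).
Leap-day weekdays: 2112:Mon✓ 2116:Sat 2120:Thu 2124:Tue 2128:Sun 2132:Fri 2136:Wed 2140:Mon✓ 2144:Sat 2148:Thu 2152:Tue 2156:Sun 2160:Fri 2164:Wed 2168:Mon✓ 2172:Sat 2176:Thu 2180:Tue 2184:Sun 2188:Fri 2192:Wed 2196:Mon✓ 2204:Wed 2208:Mon✓
Monday: 2112, 2140, 2168, 2196, 2208 → 5.

5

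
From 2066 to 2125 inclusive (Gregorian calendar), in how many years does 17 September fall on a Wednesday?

8

Track 17 September's weekday year by year (advancing +1, or +2 across a Feb 29):
  2066: Fri  2067: Sat (+1)  2068: Mon (+2)  2069: Tue (+1)  2070: Wed (+1) ✓
  2071: Thu (+1)  2072: Sat (+2)  2073: Sun (+1)  2074: Mon (+1)  2075: Tue (+1)
  2076: Thu (+2)  2077: Fri (+1)  2078: Sat (+1)  2079: Sun (+1)  … (32 more years) …
  2112: Sat (+2)  2113: Sun (+1)  2114: Mon (+1)  2115: Tue (+1)  2116: Thu (+2)
  2117: Fri (+1)  2118: Sat (+1)  2119: Sun (+1)  2120: Tue (+2)  2121: Wed (+1) ✓
  2122: Thu (+1)  2123: Fri (+1)  2124: Sun (+2)  2125: Mon (+1)
Wednesday years: 2070, 2081, 2087, 2092, 2098, 2104, 2110, 2121 — 8 in total.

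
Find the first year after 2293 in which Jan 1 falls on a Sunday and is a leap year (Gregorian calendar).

Jan 1 advances by 2 weekdays after a leap year and by 1 after a common year.
2293: Jan 1 is Sunday.
2294: Monday
2295: Tuesday
2296: Wednesday (leap)
2297: Friday
2298: Saturday
2299: Sunday
2300: Monday
2301: Tuesday
2302: Wednesday
2303: Thursday
2304: Friday (leap)
2305: Sunday
2306: Monday
2307: Tuesday
2308: Wednesday (leap)
2309: Friday
2310: Saturday
2311: Sunday
2312: Monday (leap)
2313: Wednesday
2314: Thursday
2315: Friday
2316: Saturday (leap)
2317: Monday
2318: Tuesday
2319: Wednesday
2320: Thursday (leap)
2321: Saturday
2322: Sunday
2323: Monday
2324: Tuesday (leap)
2325: Thursday
2326: Friday
2327: Saturday
2328: Sunday (leap)
2328 begins on a Sunday and is a leap year.

2328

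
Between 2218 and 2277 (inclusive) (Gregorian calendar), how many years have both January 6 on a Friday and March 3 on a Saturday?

2

Check each year's weekday for January 6 and March 3:
  2218: Tue/Tue  2219: Wed/Wed  2220: Thu/Fri  2221: Sat/Sat  2222: Sun/Sun  2223: Mon/Mon  2224: Tue/Wed  2225: Thu/Thu  2226: Fri/Fri  2227: Sat/Sat  2228: Sun/Mon  2229: Tue/Tue  2230: Wed/Wed  2231: Thu/Thu  …(32 more)…  2264: Wed/Thu  2265: Fri/Fri  2266: Sat/Sat  2267: Sun/Sun  2268: Mon/Tue  2269: Wed/Wed  2270: Thu/Thu  2271: Fri/Fri  2272: Sat/Sun  2273: Mon/Mon  2274: Tue/Tue  2275: Wed/Wed  2276: Thu/Fri  2277: Sat/Sat
Both conditions hold in: 2232, 2260 — 2.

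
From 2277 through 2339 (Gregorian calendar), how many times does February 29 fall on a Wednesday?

2

Leap years in 2277–2339: 14 of them.
Feb 29 weekday advances by 5 (mod 7) from one leap year to the next four years later (or differs when a century non-leap intervenes).
Leap-day weekdays: 2280:Sun 2284:Fri 2288:Wed✓ 2292:Mon 2296:Sat 2304:Mon 2308:Sat 2312:Thu 2316:Tue 2320:Sun 2324:Fri 2328:Wed✓ 2332:Mon 2336:Sat
Wednesday: 2288, 2328 → 2.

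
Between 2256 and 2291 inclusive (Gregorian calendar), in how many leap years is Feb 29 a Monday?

1

Leap years in 2256–2291: 9 of them.
Feb 29 weekday advances by 5 (mod 7) from one leap year to the next four years later (or differs when a century non-leap intervenes).
Leap-day weekdays: 2256:Fri 2260:Wed 2264:Mon✓ 2268:Sat 2272:Thu 2276:Tue 2280:Sun 2284:Fri 2288:Wed
Monday: 2264 → 1.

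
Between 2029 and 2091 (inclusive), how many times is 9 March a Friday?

10

Track 9 March's weekday year by year (advancing +1, or +2 across a Feb 29):
  2029: Fri ✓  2030: Sat (+1)  2031: Sun (+1)  2032: Tue (+2)  2033: Wed (+1)
  2034: Thu (+1)  2035: Fri (+1) ✓  2036: Sun (+2)  2037: Mon (+1)  2038: Tue (+1)
  2039: Wed (+1)  2040: Fri (+2) ✓  2041: Sat (+1)  2042: Sun (+1)  … (35 more years) …
  2078: Wed (+1)  2079: Thu (+1)  2080: Sat (+2)  2081: Sun (+1)  2082: Mon (+1)
  2083: Tue (+1)  2084: Thu (+2)  2085: Fri (+1) ✓  2086: Sat (+1)  2087: Sun (+1)
  2088: Tue (+2)  2089: Wed (+1)  2090: Thu (+1)  2091: Fri (+1) ✓
Friday years: 2029, 2035, 2040, 2046, 2057, 2063, 2068, 2074, 2085, 2091 — 10 in total.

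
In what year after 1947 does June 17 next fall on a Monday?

From one year to the next, a fixed date's weekday advances by 1, or by 2 when a Feb 29 lies between the two dates.
1947: June 17 is Tuesday.
1948: Thursday (+2)
1949: Friday (+1)
1950: Saturday (+1)
1951: Sunday (+1)
1952: Tuesday (+2)
1953: Wednesday (+1)
1954: Thursday (+1)
1955: Friday (+1)
1956: Sunday (+2)
1957: Monday (+1)
June 17 falls on a Monday in 1957.

1957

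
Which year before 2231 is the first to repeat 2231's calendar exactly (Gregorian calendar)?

2225

Two years share a calendar iff Jan 1 falls on the same weekday and both are leap or both are common. 2231: Jan 1 is Saturday, common year.
2230: Jan 1 Friday, common
2229: Jan 1 Thursday, common
2228: Jan 1 Tuesday, leap
2227: Jan 1 Monday, common
2226: Jan 1 Sunday, common
2225: Jan 1 Saturday, common
2225 matches on both conditions.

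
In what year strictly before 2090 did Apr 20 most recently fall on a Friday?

From one year to the next, a fixed date's weekday advances by 1, or by 2 when a Feb 29 lies between the two dates.
2090: April 20 is Thursday.
2089: Wednesday (−1)
2088: Tuesday (−1)
2087: Sunday (−2)
2086: Saturday (−1)
2085: Friday (−1)
Apr 20 falls on a Friday in 2085.

2085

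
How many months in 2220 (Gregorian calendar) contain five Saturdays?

5

A month of length L has five Saturdays iff its first Saturday is on day ≤ L−28 (so day 1–3 in a 31-day month, 1–2 in a 30-day month, day 1 in a leap February).
Checking each month of 2220: Jan starts Sat (31d) ✓; Feb starts Tue (29d); Mar starts Wed (31d); Apr starts Sat (30d) ✓; May starts Mon (31d); Jun starts Thu (30d); Jul starts Sat (31d) ✓; Aug starts Tue (31d); Sep starts Fri (30d) ✓; Oct starts Sun (31d); Nov starts Wed (30d); Dec starts Fri (31d) ✓.
Five-Saturday months: January, April, July, September, December → 5.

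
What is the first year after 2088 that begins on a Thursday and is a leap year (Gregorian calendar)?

Jan 1 advances by 2 weekdays after a leap year and by 1 after a common year.
2088: Jan 1 is Thursday (leap).
2089: Saturday
2090: Sunday
2091: Monday
2092: Tuesday (leap)
2093: Thursday
2094: Friday
2095: Saturday
2096: Sunday (leap)
2097: Tuesday
2098: Wednesday
2099: Thursday
2100: Friday
2101: Saturday
2102: Sunday
2103: Monday
2104: Tuesday (leap)
2105: Thursday
2106: Friday
2107: Saturday
2108: Sunday (leap)
2109: Tuesday
2110: Wednesday
2111: Thursday
2112: Friday (leap)
2113: Sunday
2114: Monday
2115: Tuesday
2116: Wednesday (leap)
2117: Friday
2118: Saturday
2119: Sunday
2120: Monday (leap)
2121: Wednesday
2122: Thursday
2123: Friday
2124: Saturday (leap)
2125: Monday
2126: Tuesday
2127: Wednesday
2128: Thursday (leap)
2128 begins on a Thursday and is a leap year.

2128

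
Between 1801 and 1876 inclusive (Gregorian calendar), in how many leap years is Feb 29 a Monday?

3

Leap years in 1801–1876: 19 of them.
Feb 29 weekday advances by 5 (mod 7) from one leap year to the next four years later (or differs when a century non-leap intervenes).
Leap-day weekdays: 1804:Wed 1808:Mon✓ 1812:Sat 1816:Thu 1820:Tue 1824:Sun 1828:Fri 1832:Wed 1836:Mon✓ 1840:Sat 1844:Thu 1848:Tue 1852:Sun 1856:Fri 1860:Wed 1864:Mon✓ 1868:Sat 1872:Thu 1876:Tue
Monday: 1808, 1836, 1864 → 3.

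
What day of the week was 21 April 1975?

January 1, 1975 is a Wednesday.
April 21 is day 111 of the year, i.e. 110 days after Jan 1.
110 mod 7 = 5, so advance 5 weekdays from Wednesday: Monday.

Monday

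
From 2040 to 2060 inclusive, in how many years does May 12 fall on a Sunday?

Track May 12's weekday year by year (advancing +1, or +2 across a Feb 29):
  2040: Sat  2041: Sun (+1) ✓  2042: Mon (+1)  2043: Tue (+1)  2044: Thu (+2)
  2045: Fri (+1)  2046: Sat (+1)  2047: Sun (+1) ✓  2048: Tue (+2)  2049: Wed (+1)
  2050: Thu (+1)  2051: Fri (+1)  2052: Sun (+2) ✓  2053: Mon (+1)  2054: Tue (+1)
  2055: Wed (+1)  2056: Fri (+2)  2057: Sat (+1)  2058: Sun (+1) ✓  2059: Mon (+1)
  2060: Wed (+2)
Sunday years: 2041, 2047, 2052, 2058 — 4 in total.

4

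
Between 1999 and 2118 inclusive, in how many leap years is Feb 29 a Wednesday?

Leap years in 1999–2118: 29 of them.
Feb 29 weekday advances by 5 (mod 7) from one leap year to the next four years later (or differs when a century non-leap intervenes).
Leap-day weekdays: 2000:Tue 2004:Sun 2008:Fri 2012:Wed✓ 2016:Mon 2020:Sat 2024:Thu 2028:Tue 2032:Sun 2036:Fri 2040:Wed✓ 2044:Mon 2048:Sat …(3 more)… 2064:Fri 2068:Wed✓ 2072:Mon 2076:Sat 2080:Thu 2084:Tue 2088:Sun 2092:Fri 2096:Wed✓ 2104:Fri 2108:Wed✓ 2112:Mon 2116:Sat
Wednesday: 2012, 2040, 2068, 2096, 2108 → 5.

5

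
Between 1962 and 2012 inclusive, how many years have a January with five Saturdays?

22

January has 31 days; it has five Saturdays when Saturday falls among the first (month-length − 28) days — i.e. when January 1 is one of Saturday/Friday/Thursday.
January 1 by year: 1962:Mon 1963:Tue 1964:Wed 1965:Fri✓ 1966:Sat✓ 1967:Sun 1968:Mon 1969:Wed 1970:Thu✓ 1971:Fri✓ 1972:Sat✓ 1973:Mon 1974:Tue 1975:Wed 1976:Thu✓ …(21 more)… 1998:Thu✓ 1999:Fri✓ 2000:Sat✓ 2001:Mon 2002:Tue 2003:Wed 2004:Thu✓ 2005:Sat✓ 2006:Sun 2007:Mon 2008:Tue 2009:Thu✓ 2010:Fri✓ 2011:Sat✓ 2012:Sun
Years with five Saturdays: 1965, 1966, 1970, 1971, 1972, 1976, 1977, 1981, 1982, 1983, 1987, 1988, 1993, 1994, 1998, 1999, 2000, 2004, 2005, 2009, 2010, 2011 → 22.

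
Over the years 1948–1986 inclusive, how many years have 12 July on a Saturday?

Track 12 July's weekday year by year (advancing +1, or +2 across a Feb 29):
  1948: Mon  1949: Tue (+1)  1950: Wed (+1)  1951: Thu (+1)  1952: Sat (+2) ✓
  1953: Sun (+1)  1954: Mon (+1)  1955: Tue (+1)  1956: Thu (+2)  1957: Fri (+1)
  1958: Sat (+1) ✓  1959: Sun (+1)  1960: Tue (+2)  1961: Wed (+1)  … (11 more years) …
  1973: Thu (+1)  1974: Fri (+1)  1975: Sat (+1) ✓  1976: Mon (+2)  1977: Tue (+1)
  1978: Wed (+1)  1979: Thu (+1)  1980: Sat (+2) ✓  1981: Sun (+1)  1982: Mon (+1)
  1983: Tue (+1)  1984: Thu (+2)  1985: Fri (+1)  1986: Sat (+1) ✓
Saturday years: 1952, 1958, 1969, 1975, 1980, 1986 — 6 in total.

6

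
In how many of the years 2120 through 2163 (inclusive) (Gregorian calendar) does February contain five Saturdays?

1

February has 28 days (29 in leap years); it has five Saturdays when Saturday falls among the first (month-length − 28) days — i.e. when February 1 is Saturday in a leap year (never in a common year).
February 1 by year: 2120:Thu 2121:Sat 2122:Sun 2123:Mon 2124:Tue 2125:Thu 2126:Fri 2127:Sat 2128:Sun 2129:Tue 2130:Wed 2131:Thu 2132:Fri 2133:Sun 2134:Mon …(14 more)… 2149:Sat 2150:Sun 2151:Mon 2152:Tue 2153:Thu 2154:Fri 2155:Sat 2156:Sun 2157:Tue 2158:Wed 2159:Thu 2160:Fri 2161:Sun 2162:Mon 2163:Tue
Years with five Saturdays: 2144 → 1.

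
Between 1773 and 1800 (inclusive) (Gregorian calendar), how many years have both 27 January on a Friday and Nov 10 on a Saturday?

Check each year's weekday for 27 January and Nov 10:
  1773: Wed/Wed  1774: Thu/Thu  1775: Fri/Fri  1776: Sat/Sun  1777: Mon/Mon  1778: Tue/Tue  1779: Wed/Wed  1780: Thu/Fri  1781: Sat/Sat  1782: Sun/Sun  1783: Mon/Mon  1784: Tue/Wed  1785: Thu/Thu  1786: Fri/Fri  1787: Sat/Sat  1788: Sun/Mon  1789: Tue/Tue  1790: Wed/Wed  1791: Thu/Thu  1792: Fri/Sat ✓  1793: Sun/Sun  1794: Mon/Mon  1795: Tue/Tue  1796: Wed/Thu  1797: Fri/Fri  1798: Sat/Sat  1799: Sun/Sun  1800: Mon/Mon
Both conditions hold in: 1792 — 1.

1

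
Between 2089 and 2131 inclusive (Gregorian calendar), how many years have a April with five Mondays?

12

April has 30 days; it has five Mondays when Monday falls among the first (month-length − 28) days — i.e. when April 1 is one of Monday/Sunday.
April 1 by year: 2089:Fri 2090:Sat 2091:Sun✓ 2092:Tue 2093:Wed 2094:Thu 2095:Fri 2096:Sun✓ 2097:Mon✓ 2098:Tue 2099:Wed 2100:Thu 2101:Fri 2102:Sat 2103:Sun✓ …(13 more)… 2117:Thu 2118:Fri 2119:Sat 2120:Mon✓ 2121:Tue 2122:Wed 2123:Thu 2124:Sat 2125:Sun✓ 2126:Mon✓ 2127:Tue 2128:Thu 2129:Fri 2130:Sat 2131:Sun✓
Years with five Mondays: 2091, 2096, 2097, 2103, 2108, 2109, 2114, 2115, 2120, 2125, 2126, 2131 → 12.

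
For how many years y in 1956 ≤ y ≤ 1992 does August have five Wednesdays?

16

August has 31 days; it has five Wednesdays when Wednesday falls among the first (month-length − 28) days — i.e. when August 1 is one of Wednesday/Tuesday/Monday.
August 1 by year: 1956:Wed✓ 1957:Thu 1958:Fri 1959:Sat 1960:Mon✓ 1961:Tue✓ 1962:Wed✓ 1963:Thu 1964:Sat 1965:Sun 1966:Mon✓ 1967:Tue✓ 1968:Thu 1969:Fri 1970:Sat …(7 more)… 1978:Tue✓ 1979:Wed✓ 1980:Fri 1981:Sat 1982:Sun 1983:Mon✓ 1984:Wed✓ 1985:Thu 1986:Fri 1987:Sat 1988:Mon✓ 1989:Tue✓ 1990:Wed✓ 1991:Thu 1992:Sat
Years with five Wednesdays: 1956, 1960, 1961, 1962, 1966, 1967, 1972, 1973, 1977, 1978, 1979, 1983, 1984, 1988, 1989, 1990 → 16.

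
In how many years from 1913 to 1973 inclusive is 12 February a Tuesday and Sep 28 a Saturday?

6

Check each year's weekday for 12 February and Sep 28:
  1913: Wed/Sun  1914: Thu/Mon  1915: Fri/Tue  1916: Sat/Thu  1917: Mon/Fri  1918: Tue/Sat ✓  1919: Wed/Sun  1920: Thu/Tue  1921: Sat/Wed  1922: Sun/Thu  1923: Mon/Fri  1924: Tue/Sun  1925: Thu/Mon  1926: Fri/Tue  …(33 more)…  1960: Fri/Wed  1961: Sun/Thu  1962: Mon/Fri  1963: Tue/Sat ✓  1964: Wed/Mon  1965: Fri/Tue  1966: Sat/Wed  1967: Sun/Thu  1968: Mon/Sat  1969: Wed/Sun  1970: Thu/Mon  1971: Fri/Tue  1972: Sat/Thu  1973: Mon/Fri
Both conditions hold in: 1918, 1929, 1935, 1946, 1957, 1963 — 6.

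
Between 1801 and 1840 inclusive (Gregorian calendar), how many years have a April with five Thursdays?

12

April has 30 days; it has five Thursdays when Thursday falls among the first (month-length − 28) days — i.e. when April 1 is one of Thursday/Wednesday.
April 1 by year: 1801:Wed✓ 1802:Thu✓ 1803:Fri 1804:Sun 1805:Mon 1806:Tue 1807:Wed✓ 1808:Fri 1809:Sat 1810:Sun 1811:Mon 1812:Wed✓ 1813:Thu✓ 1814:Fri 1815:Sat …(10 more)… 1826:Sat 1827:Sun 1828:Tue 1829:Wed✓ 1830:Thu✓ 1831:Fri 1832:Sun 1833:Mon 1834:Tue 1835:Wed✓ 1836:Fri 1837:Sat 1838:Sun 1839:Mon 1840:Wed✓
Years with five Thursdays: 1801, 1802, 1807, 1812, 1813, 1818, 1819, 1824, 1829, 1830, 1835, 1840 → 12.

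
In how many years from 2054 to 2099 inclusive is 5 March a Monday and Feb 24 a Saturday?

Check each year's weekday for 5 March and Feb 24:
  2054: Thu/Tue  2055: Fri/Wed  2056: Sun/Thu  2057: Mon/Sat ✓  2058: Tue/Sun  2059: Wed/Mon  2060: Fri/Tue  2061: Sat/Thu  2062: Sun/Fri  2063: Mon/Sat ✓  2064: Wed/Sun  2065: Thu/Tue  2066: Fri/Wed  2067: Sat/Thu  …(18 more)…  2086: Tue/Sun  2087: Wed/Mon  2088: Fri/Tue  2089: Sat/Thu  2090: Sun/Fri  2091: Mon/Sat ✓  2092: Wed/Sun  2093: Thu/Tue  2094: Fri/Wed  2095: Sat/Thu  2096: Mon/Fri  2097: Tue/Sun  2098: Wed/Mon  2099: Thu/Tue
Both conditions hold in: 2057, 2063, 2074, 2085, 2091 — 5.

5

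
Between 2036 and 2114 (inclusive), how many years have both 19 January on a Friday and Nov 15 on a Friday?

Check each year's weekday for 19 January and Nov 15:
  2036: Sat/Sat  2037: Mon/Sun  2038: Tue/Mon  2039: Wed/Tue  2040: Thu/Thu  2041: Sat/Fri  2042: Sun/Sat  2043: Mon/Sun  2044: Tue/Tue  2045: Thu/Wed  2046: Fri/Thu  2047: Sat/Fri  2048: Sun/Sun  2049: Tue/Mon  …(51 more)…  2101: Wed/Tue  2102: Thu/Wed  2103: Fri/Thu  2104: Sat/Sat  2105: Mon/Sun  2106: Tue/Mon  2107: Wed/Tue  2108: Thu/Thu  2109: Sat/Fri  2110: Sun/Sat  2111: Mon/Sun  2112: Tue/Tue  2113: Thu/Wed  2114: Fri/Thu
Both conditions hold in: 2052, 2080 — 2.

2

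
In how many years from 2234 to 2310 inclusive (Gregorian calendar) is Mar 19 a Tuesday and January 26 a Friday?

Check each year's weekday for Mar 19 and January 26:
  2234: Wed/Sun  2235: Thu/Mon  2236: Sat/Tue  2237: Sun/Thu  2238: Mon/Fri  2239: Tue/Sat  2240: Thu/Sun  2241: Fri/Tue  2242: Sat/Wed  2243: Sun/Thu  2244: Tue/Fri ✓  2245: Wed/Sun  2246: Thu/Mon  2247: Fri/Tue  …(49 more)…  2297: Fri/Tue  2298: Sat/Wed  2299: Sun/Thu  2300: Mon/Fri  2301: Tue/Sat  2302: Wed/Sun  2303: Thu/Mon  2304: Sat/Tue  2305: Sun/Thu  2306: Mon/Fri  2307: Tue/Sat  2308: Thu/Sun  2309: Fri/Tue  2310: Sat/Wed
Both conditions hold in: 2244, 2272 — 2.

2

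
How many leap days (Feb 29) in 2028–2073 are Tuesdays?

Leap years in 2028–2073: 12 of them.
Feb 29 weekday advances by 5 (mod 7) from one leap year to the next four years later (or differs when a century non-leap intervenes).
Leap-day weekdays: 2028:Tue✓ 2032:Sun 2036:Fri 2040:Wed 2044:Mon 2048:Sat 2052:Thu 2056:Tue✓ 2060:Sun 2064:Fri 2068:Wed 2072:Mon
Tuesday: 2028, 2056 → 2.

2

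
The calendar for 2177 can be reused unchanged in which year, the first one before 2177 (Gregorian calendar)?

Two years share a calendar iff Jan 1 falls on the same weekday and both are leap or both are common. 2177: Jan 1 is Wednesday, common year.
2176: Jan 1 Monday, leap
2175: Jan 1 Sunday, common
2174: Jan 1 Saturday, common
2173: Jan 1 Friday, common
2172: Jan 1 Wednesday, leap
2171: Jan 1 Tuesday, common
2170: Jan 1 Monday, common
2169: Jan 1 Sunday, common
2168: Jan 1 Friday, leap
2167: Jan 1 Thursday, common
2166: Jan 1 Wednesday, common
2166 matches on both conditions.

2166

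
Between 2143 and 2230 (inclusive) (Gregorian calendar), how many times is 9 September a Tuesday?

Track 9 September's weekday year by year (advancing +1, or +2 across a Feb 29):
  2143: Mon  2144: Wed (+2)  2145: Thu (+1)  2146: Fri (+1)  2147: Sat (+1)
  2148: Mon (+2)  2149: Tue (+1) ✓  2150: Wed (+1)  2151: Thu (+1)  2152: Sat (+2)
  2153: Sun (+1)  2154: Mon (+1)  2155: Tue (+1) ✓  2156: Thu (+2)  … (60 more years) …
  2217: Tue (+1) ✓  2218: Wed (+1)  2219: Thu (+1)  2220: Sat (+2)  2221: Sun (+1)
  2222: Mon (+1)  2223: Tue (+1) ✓  2224: Thu (+2)  2225: Fri (+1)  2226: Sat (+1)
  2227: Sun (+1)  2228: Tue (+2) ✓  2229: Wed (+1)  2230: Thu (+1)
Tuesday years: 2149, 2155, 2160, 2166, 2177, 2183, 2188, 2194, 2200, 2206, 2217, 2223, 2228 — 13 in total.

13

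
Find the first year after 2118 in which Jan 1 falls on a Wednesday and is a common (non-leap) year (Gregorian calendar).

2121

Jan 1 advances by 2 weekdays after a leap year and by 1 after a common year.
2118: Jan 1 is Saturday.
2119: Sunday
2120: Monday (leap)
2121: Wednesday
2121 begins on a Wednesday and is a common year.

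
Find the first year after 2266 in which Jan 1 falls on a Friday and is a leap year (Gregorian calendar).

2292

Jan 1 advances by 2 weekdays after a leap year and by 1 after a common year.
2266: Jan 1 is Monday.
2267: Tuesday
2268: Wednesday (leap)
2269: Friday
2270: Saturday
2271: Sunday
2272: Monday (leap)
2273: Wednesday
2274: Thursday
2275: Friday
2276: Saturday (leap)
2277: Monday
2278: Tuesday
2279: Wednesday
2280: Thursday (leap)
2281: Saturday
2282: Sunday
2283: Monday
2284: Tuesday (leap)
2285: Thursday
2286: Friday
2287: Saturday
2288: Sunday (leap)
2289: Tuesday
2290: Wednesday
2291: Thursday
2292: Friday (leap)
2292 begins on a Friday and is a leap year.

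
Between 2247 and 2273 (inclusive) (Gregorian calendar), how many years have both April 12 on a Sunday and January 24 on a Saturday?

Check each year's weekday for April 12 and January 24:
  2247: Mon/Sun  2248: Wed/Mon  2249: Thu/Wed  2250: Fri/Thu  2251: Sat/Fri  2252: Mon/Sat  2253: Tue/Mon  2254: Wed/Tue  2255: Thu/Wed  2256: Sat/Thu  2257: Sun/Sat ✓  2258: Mon/Sun  2259: Tue/Mon  2260: Thu/Tue  2261: Fri/Thu  2262: Sat/Fri  2263: Sun/Sat ✓  2264: Tue/Sun  2265: Wed/Tue  2266: Thu/Wed  2267: Fri/Thu  2268: Sun/Fri  2269: Mon/Sun  2270: Tue/Mon  2271: Wed/Tue  2272: Fri/Wed  2273: Sat/Fri
Both conditions hold in: 2257, 2263 — 2.

2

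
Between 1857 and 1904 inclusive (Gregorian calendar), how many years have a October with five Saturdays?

October has 31 days; it has five Saturdays when Saturday falls among the first (month-length − 28) days — i.e. when October 1 is one of Saturday/Friday/Thursday.
October 1 by year: 1857:Thu✓ 1858:Fri✓ 1859:Sat✓ 1860:Mon 1861:Tue 1862:Wed 1863:Thu✓ 1864:Sat✓ 1865:Sun 1866:Mon 1867:Tue 1868:Thu✓ 1869:Fri✓ 1870:Sat✓ 1871:Sun …(18 more)… 1890:Wed 1891:Thu✓ 1892:Sat✓ 1893:Sun 1894:Mon 1895:Tue 1896:Thu✓ 1897:Fri✓ 1898:Sat✓ 1899:Sun 1900:Mon 1901:Tue 1902:Wed 1903:Thu✓ 1904:Sat✓
Years with five Saturdays: 1857, 1858, 1859, 1863, 1864, 1868, 1869, 1870, 1874, 1875, 1880, 1881, 1885, 1886, 1887, 1891, 1892, 1896, 1897, 1898, 1903, 1904 → 22.

22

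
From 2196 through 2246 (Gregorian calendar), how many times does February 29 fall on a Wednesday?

2

Leap years in 2196–2246: 12 of them.
Feb 29 weekday advances by 5 (mod 7) from one leap year to the next four years later (or differs when a century non-leap intervenes).
Leap-day weekdays: 2196:Mon 2204:Wed✓ 2208:Mon 2212:Sat 2216:Thu 2220:Tue 2224:Sun 2228:Fri 2232:Wed✓ 2236:Mon 2240:Sat 2244:Thu
Wednesday: 2204, 2232 → 2.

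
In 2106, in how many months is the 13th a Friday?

1

Check the 13th of each month of 2106: Jan 13: Wed, Feb 13: Sat, Mar 13: Sat, Apr 13: Tue, May 13: Thu, Jun 13: Sun, Jul 13: Tue, Aug 13: Fri, Sep 13: Mon, Oct 13: Wed, Nov 13: Sat, Dec 13: Mon.
Friday occurs in August — 1 month.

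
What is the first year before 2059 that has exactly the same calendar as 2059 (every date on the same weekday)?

2053

Two years share a calendar iff Jan 1 falls on the same weekday and both are leap or both are common. 2059: Jan 1 is Wednesday, common year.
2058: Jan 1 Tuesday, common
2057: Jan 1 Monday, common
2056: Jan 1 Saturday, leap
2055: Jan 1 Friday, common
2054: Jan 1 Thursday, common
2053: Jan 1 Wednesday, common
2053 matches on both conditions.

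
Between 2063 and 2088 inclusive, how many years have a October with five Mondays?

October has 31 days; it has five Mondays when Monday falls among the first (month-length − 28) days — i.e. when October 1 is one of Monday/Sunday/Saturday.
October 1 by year: 2063:Mon✓ 2064:Wed 2065:Thu 2066:Fri 2067:Sat✓ 2068:Mon✓ 2069:Tue 2070:Wed 2071:Thu 2072:Sat✓ 2073:Sun✓ 2074:Mon✓ 2075:Tue 2076:Thu 2077:Fri 2078:Sat✓ 2079:Sun✓ 2080:Tue 2081:Wed 2082:Thu 2083:Fri 2084:Sun✓ 2085:Mon✓ 2086:Tue 2087:Wed 2088:Fri
Years with five Mondays: 2063, 2067, 2068, 2072, 2073, 2074, 2078, 2079, 2084, 2085 → 10.

10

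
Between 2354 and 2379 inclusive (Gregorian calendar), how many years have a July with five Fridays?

July has 31 days; it has five Fridays when Friday falls among the first (month-length − 28) days — i.e. when July 1 is one of Friday/Thursday/Wednesday.
July 1 by year: 2354:Thu✓ 2355:Fri✓ 2356:Sun 2357:Mon 2358:Tue 2359:Wed✓ 2360:Fri✓ 2361:Sat 2362:Sun 2363:Mon 2364:Wed✓ 2365:Thu✓ 2366:Fri✓ 2367:Sat 2368:Mon 2369:Tue 2370:Wed✓ 2371:Thu✓ 2372:Sat 2373:Sun 2374:Mon 2375:Tue 2376:Thu✓ 2377:Fri✓ 2378:Sat 2379:Sun
Years with five Fridays: 2354, 2355, 2359, 2360, 2364, 2365, 2366, 2370, 2371, 2376, 2377 → 11.

11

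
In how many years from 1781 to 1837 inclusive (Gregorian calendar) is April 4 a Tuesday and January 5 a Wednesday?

Check each year's weekday for April 4 and January 5:
  1781: Wed/Fri  1782: Thu/Sat  1783: Fri/Sun  1784: Sun/Mon  1785: Mon/Wed  1786: Tue/Thu  1787: Wed/Fri  1788: Fri/Sat  1789: Sat/Mon  1790: Sun/Tue  1791: Mon/Wed  1792: Wed/Thu  1793: Thu/Sat  1794: Fri/Sun  …(29 more)…  1824: Sun/Mon  1825: Mon/Wed  1826: Tue/Thu  1827: Wed/Fri  1828: Fri/Sat  1829: Sat/Mon  1830: Sun/Tue  1831: Mon/Wed  1832: Wed/Thu  1833: Thu/Sat  1834: Fri/Sun  1835: Sat/Mon  1836: Mon/Tue  1837: Tue/Thu
Both conditions hold in: 1820 — 1.

1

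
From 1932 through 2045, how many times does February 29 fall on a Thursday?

4

Leap years in 1932–2045: 29 of them.
Feb 29 weekday advances by 5 (mod 7) from one leap year to the next four years later (or differs when a century non-leap intervenes).
Leap-day weekdays: 1932:Mon 1936:Sat 1940:Thu✓ 1944:Tue 1948:Sun 1952:Fri 1956:Wed 1960:Mon 1964:Sat 1968:Thu✓ 1972:Tue 1976:Sun 1980:Fri …(3 more)… 1996:Thu✓ 2000:Tue 2004:Sun 2008:Fri 2012:Wed 2016:Mon 2020:Sat 2024:Thu✓ 2028:Tue 2032:Sun 2036:Fri 2040:Wed 2044:Mon
Thursday: 1940, 1968, 1996, 2024 → 4.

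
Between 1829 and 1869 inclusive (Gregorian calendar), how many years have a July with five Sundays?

July has 31 days; it has five Sundays when Sunday falls among the first (month-length − 28) days — i.e. when July 1 is one of Sunday/Saturday/Friday.
July 1 by year: 1829:Wed 1830:Thu 1831:Fri✓ 1832:Sun✓ 1833:Mon 1834:Tue 1835:Wed 1836:Fri✓ 1837:Sat✓ 1838:Sun✓ 1839:Mon 1840:Wed 1841:Thu 1842:Fri✓ 1843:Sat✓ …(11 more)… 1855:Sun✓ 1856:Tue 1857:Wed 1858:Thu 1859:Fri✓ 1860:Sun✓ 1861:Mon 1862:Tue 1863:Wed 1864:Fri✓ 1865:Sat✓ 1866:Sun✓ 1867:Mon 1868:Wed 1869:Thu
Years with five Sundays: 1831, 1832, 1836, 1837, 1838, 1842, 1843, 1848, 1849, 1853, 1854, 1855, 1859, 1860, 1864, 1865, 1866 → 17.

17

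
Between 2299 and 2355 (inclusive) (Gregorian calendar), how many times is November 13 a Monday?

Track November 13's weekday year by year (advancing +1, or +2 across a Feb 29):
  2299: Mon ✓  2300: Tue (+1)  2301: Wed (+1)  2302: Thu (+1)  2303: Fri (+1)
  2304: Sun (+2)  2305: Mon (+1) ✓  2306: Tue (+1)  2307: Wed (+1)  2308: Fri (+2)
  2309: Sat (+1)  2310: Sun (+1)  2311: Mon (+1) ✓  2312: Wed (+2)  … (29 more years) …
  2342: Fri (+1)  2343: Sat (+1)  2344: Mon (+2) ✓  2345: Tue (+1)  2346: Wed (+1)
  2347: Thu (+1)  2348: Sat (+2)  2349: Sun (+1)  2350: Mon (+1) ✓  2351: Tue (+1)
  2352: Thu (+2)  2353: Fri (+1)  2354: Sat (+1)  2355: Sun (+1)
Monday years: 2299, 2305, 2311, 2316, 2322, 2333, 2339, 2344, 2350 — 9 in total.

9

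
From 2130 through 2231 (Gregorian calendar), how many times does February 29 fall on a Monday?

4

Leap years in 2130–2231: 24 of them.
Feb 29 weekday advances by 5 (mod 7) from one leap year to the next four years later (or differs when a century non-leap intervenes).
Leap-day weekdays: 2132:Fri 2136:Wed 2140:Mon✓ 2144:Sat 2148:Thu 2152:Tue 2156:Sun 2160:Fri 2164:Wed 2168:Mon✓ 2172:Sat 2176:Thu 2180:Tue 2184:Sun 2188:Fri 2192:Wed 2196:Mon✓ 2204:Wed 2208:Mon✓ 2212:Sat 2216:Thu 2220:Tue 2224:Sun 2228:Fri
Monday: 2140, 2168, 2196, 2208 → 4.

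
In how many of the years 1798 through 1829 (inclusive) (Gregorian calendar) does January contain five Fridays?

14

January has 31 days; it has five Fridays when Friday falls among the first (month-length − 28) days — i.e. when January 1 is one of Friday/Thursday/Wednesday.
January 1 by year: 1798:Mon 1799:Tue 1800:Wed✓ 1801:Thu✓ 1802:Fri✓ 1803:Sat 1804:Sun 1805:Tue 1806:Wed✓ 1807:Thu✓ 1808:Fri✓ 1809:Sun 1810:Mon 1811:Tue 1812:Wed✓ 1813:Fri✓ 1814:Sat 1815:Sun 1816:Mon 1817:Wed✓ 1818:Thu✓ 1819:Fri✓ 1820:Sat 1821:Mon 1822:Tue 1823:Wed✓ 1824:Thu✓ 1825:Sat 1826:Sun 1827:Mon 1828:Tue 1829:Thu✓
Years with five Fridays: 1800, 1801, 1802, 1806, 1807, 1808, 1812, 1813, 1817, 1818, 1819, 1823, 1824, 1829 → 14.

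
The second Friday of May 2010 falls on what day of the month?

14

May 1, 2010 is a Saturday, so the first Friday is the 7th.
The second Friday is 7 + 7 = 14.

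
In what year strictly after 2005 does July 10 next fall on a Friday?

2009

From one year to the next, a fixed date's weekday advances by 1, or by 2 when a Feb 29 lies between the two dates.
2005: July 10 is Sunday.
2006: Monday (+1)
2007: Tuesday (+1)
2008: Thursday (+2)
2009: Friday (+1)
July 10 falls on a Friday in 2009.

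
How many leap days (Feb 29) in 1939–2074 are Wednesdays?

5

Leap years in 1939–2074: 34 of them.
Feb 29 weekday advances by 5 (mod 7) from one leap year to the next four years later (or differs when a century non-leap intervenes).
Leap-day weekdays: 1940:Thu 1944:Tue 1948:Sun 1952:Fri 1956:Wed✓ 1960:Mon 1964:Sat 1968:Thu 1972:Tue 1976:Sun 1980:Fri 1984:Wed✓ 1988:Mon …(8 more)… 2024:Thu 2028:Tue 2032:Sun 2036:Fri 2040:Wed✓ 2044:Mon 2048:Sat 2052:Thu 2056:Tue 2060:Sun 2064:Fri 2068:Wed✓ 2072:Mon
Wednesday: 1956, 1984, 2012, 2040, 2068 → 5.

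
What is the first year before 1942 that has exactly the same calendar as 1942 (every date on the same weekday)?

1931

Two years share a calendar iff Jan 1 falls on the same weekday and both are leap or both are common. 1942: Jan 1 is Thursday, common year.
1941: Jan 1 Wednesday, common
1940: Jan 1 Monday, leap
1939: Jan 1 Sunday, common
1938: Jan 1 Saturday, common
1937: Jan 1 Friday, common
1936: Jan 1 Wednesday, leap
1935: Jan 1 Tuesday, common
1934: Jan 1 Monday, common
1933: Jan 1 Sunday, common
1932: Jan 1 Friday, leap
1931: Jan 1 Thursday, common
1931 matches on both conditions.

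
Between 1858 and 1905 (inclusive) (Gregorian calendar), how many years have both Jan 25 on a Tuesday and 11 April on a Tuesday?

1

Check each year's weekday for Jan 25 and 11 April:
  1858: Mon/Sun  1859: Tue/Mon  1860: Wed/Wed  1861: Fri/Thu  1862: Sat/Fri  1863: Sun/Sat  1864: Mon/Mon  1865: Wed/Tue  1866: Thu/Wed  1867: Fri/Thu  1868: Sat/Sat  1869: Mon/Sun  1870: Tue/Mon  1871: Wed/Tue  …(20 more)…  1892: Mon/Mon  1893: Wed/Tue  1894: Thu/Wed  1895: Fri/Thu  1896: Sat/Sat  1897: Mon/Sun  1898: Tue/Mon  1899: Wed/Tue  1900: Thu/Wed  1901: Fri/Thu  1902: Sat/Fri  1903: Sun/Sat  1904: Mon/Mon  1905: Wed/Tue
Both conditions hold in: 1876 — 1.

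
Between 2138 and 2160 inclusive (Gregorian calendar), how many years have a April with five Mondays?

April has 30 days; it has five Mondays when Monday falls among the first (month-length − 28) days — i.e. when April 1 is one of Monday/Sunday.
April 1 by year: 2138:Tue 2139:Wed 2140:Fri 2141:Sat 2142:Sun✓ 2143:Mon✓ 2144:Wed 2145:Thu 2146:Fri 2147:Sat 2148:Mon✓ 2149:Tue 2150:Wed 2151:Thu 2152:Sat 2153:Sun✓ 2154:Mon✓ 2155:Tue 2156:Thu 2157:Fri 2158:Sat 2159:Sun✓ 2160:Tue
Years with five Mondays: 2142, 2143, 2148, 2153, 2154, 2159 → 6.

6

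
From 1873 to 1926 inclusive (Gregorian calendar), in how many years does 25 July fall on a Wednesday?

8

Track 25 July's weekday year by year (advancing +1, or +2 across a Feb 29):
  1873: Fri  1874: Sat (+1)  1875: Sun (+1)  1876: Tue (+2)  1877: Wed (+1) ✓
  1878: Thu (+1)  1879: Fri (+1)  1880: Sun (+2)  1881: Mon (+1)  1882: Tue (+1)
  1883: Wed (+1) ✓  1884: Fri (+2)  1885: Sat (+1)  1886: Sun (+1)  … (26 more years) …
  1913: Fri (+1)  1914: Sat (+1)  1915: Sun (+1)  1916: Tue (+2)  1917: Wed (+1) ✓
  1918: Thu (+1)  1919: Fri (+1)  1920: Sun (+2)  1921: Mon (+1)  1922: Tue (+1)
  1923: Wed (+1) ✓  1924: Fri (+2)  1925: Sat (+1)  1926: Sun (+1)
Wednesday years: 1877, 1883, 1888, 1894, 1900, 1906, 1917, 1923 — 8 in total.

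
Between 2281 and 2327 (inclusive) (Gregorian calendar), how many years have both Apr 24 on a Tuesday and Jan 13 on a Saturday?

Check each year's weekday for Apr 24 and Jan 13:
  2281: Sun/Thu  2282: Mon/Fri  2283: Tue/Sat ✓  2284: Thu/Sun  2285: Fri/Tue  2286: Sat/Wed  2287: Sun/Thu  2288: Tue/Fri  2289: Wed/Sun  2290: Thu/Mon  2291: Fri/Tue  2292: Sun/Wed  2293: Mon/Fri  2294: Tue/Sat ✓  …(19 more)…  2314: Fri/Tue  2315: Sat/Wed  2316: Mon/Thu  2317: Tue/Sat ✓  2318: Wed/Sun  2319: Thu/Mon  2320: Sat/Tue  2321: Sun/Thu  2322: Mon/Fri  2323: Tue/Sat ✓  2324: Thu/Sun  2325: Fri/Tue  2326: Sat/Wed  2327: Sun/Thu
Both conditions hold in: 2283, 2294, 2300, 2306, 2317, 2323 — 6.

6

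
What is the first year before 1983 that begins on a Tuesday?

1980

Jan 1 advances by 2 weekdays after a leap year and by 1 after a common year.
1983: Jan 1 is Saturday.
1982: Friday
1981: Thursday
1980: Tuesday (leap)
1980 begins on a Tuesday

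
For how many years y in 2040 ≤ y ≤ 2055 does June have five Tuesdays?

June has 30 days; it has five Tuesdays when Tuesday falls among the first (month-length − 28) days — i.e. when June 1 is one of Tuesday/Monday.
June 1 by year: 2040:Fri 2041:Sat 2042:Sun 2043:Mon✓ 2044:Wed 2045:Thu 2046:Fri 2047:Sat 2048:Mon✓ 2049:Tue✓ 2050:Wed 2051:Thu 2052:Sat 2053:Sun 2054:Mon✓ 2055:Tue✓
Years with five Tuesdays: 2043, 2048, 2049, 2054, 2055 → 5.

5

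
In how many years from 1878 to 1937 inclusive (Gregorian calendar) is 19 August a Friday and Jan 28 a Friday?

Check each year's weekday for 19 August and Jan 28:
  1878: Mon/Mon  1879: Tue/Tue  1880: Thu/Wed  1881: Fri/Fri ✓  1882: Sat/Sat  1883: Sun/Sun  1884: Tue/Mon  1885: Wed/Wed  1886: Thu/Thu  1887: Fri/Fri ✓  1888: Sun/Sat  1889: Mon/Mon  1890: Tue/Tue  1891: Wed/Wed  …(32 more)…  1924: Tue/Mon  1925: Wed/Wed  1926: Thu/Thu  1927: Fri/Fri ✓  1928: Sun/Sat  1929: Mon/Mon  1930: Tue/Tue  1931: Wed/Wed  1932: Fri/Thu  1933: Sat/Sat  1934: Sun/Sun  1935: Mon/Mon  1936: Wed/Tue  1937: Thu/Thu
Both conditions hold in: 1881, 1887, 1898, 1910, 1921, 1927 — 6.

6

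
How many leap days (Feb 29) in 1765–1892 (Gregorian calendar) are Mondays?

6

Leap years in 1765–1892: 31 of them.
Feb 29 weekday advances by 5 (mod 7) from one leap year to the next four years later (or differs when a century non-leap intervenes).
Leap-day weekdays: 1768:Mon✓ 1772:Sat 1776:Thu 1780:Tue 1784:Sun 1788:Fri 1792:Wed 1796:Mon✓ 1804:Wed 1808:Mon✓ 1812:Sat 1816:Thu 1820:Tue …(5 more)… 1844:Thu 1848:Tue 1852:Sun 1856:Fri 1860:Wed 1864:Mon✓ 1868:Sat 1872:Thu 1876:Tue 1880:Sun 1884:Fri 1888:Wed 1892:Mon✓
Monday: 1768, 1796, 1808, 1836, 1864, 1892 → 6.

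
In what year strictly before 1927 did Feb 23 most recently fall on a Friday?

1923

From one year to the next, a fixed date's weekday advances by 1, or by 2 when a Feb 29 lies between the two dates.
1927: February 23 is Wednesday.
1926: Tuesday (−1)
1925: Monday (−1)
1924: Saturday (−2)
1923: Friday (−1)
Feb 23 falls on a Friday in 1923.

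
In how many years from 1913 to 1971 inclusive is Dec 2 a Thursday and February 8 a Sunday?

Check each year's weekday for Dec 2 and February 8:
  1913: Tue/Sat  1914: Wed/Sun  1915: Thu/Mon  1916: Sat/Tue  1917: Sun/Thu  1918: Mon/Fri  1919: Tue/Sat  1920: Thu/Sun ✓  1921: Fri/Tue  1922: Sat/Wed  1923: Sun/Thu  1924: Tue/Fri  1925: Wed/Sun  1926: Thu/Mon  …(31 more)…  1958: Tue/Sat  1959: Wed/Sun  1960: Fri/Mon  1961: Sat/Wed  1962: Sun/Thu  1963: Mon/Fri  1964: Wed/Sat  1965: Thu/Mon  1966: Fri/Tue  1967: Sat/Wed  1968: Mon/Thu  1969: Tue/Sat  1970: Wed/Sun  1971: Thu/Mon
Both conditions hold in: 1920, 1948 — 2.

2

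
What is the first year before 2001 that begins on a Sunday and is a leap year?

Jan 1 advances by 2 weekdays after a leap year and by 1 after a common year.
2001: Jan 1 is Monday.
2000: Saturday (leap)
1999: Friday
1998: Thursday
1997: Wednesday
1996: Monday (leap)
1995: Sunday
1994: Saturday
1993: Friday
1992: Wednesday (leap)
1991: Tuesday
1990: Monday
1989: Sunday
1988: Friday (leap)
1987: Thursday
1986: Wednesday
1985: Tuesday
1984: Sunday (leap)
1984 begins on a Sunday and is a leap year.

1984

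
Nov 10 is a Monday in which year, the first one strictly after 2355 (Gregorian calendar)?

2358

From one year to the next, a fixed date's weekday advances by 1, or by 2 when a Feb 29 lies between the two dates.
2355: November 10 is Thursday.
2356: Saturday (+2)
2357: Sunday (+1)
2358: Monday (+1)
Nov 10 falls on a Monday in 2358.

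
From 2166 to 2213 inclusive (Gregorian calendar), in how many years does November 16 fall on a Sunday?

Track November 16's weekday year by year (advancing +1, or +2 across a Feb 29):
  2166: Sun ✓  2167: Mon (+1)  2168: Wed (+2)  2169: Thu (+1)  2170: Fri (+1)
  2171: Sat (+1)  2172: Mon (+2)  2173: Tue (+1)  2174: Wed (+1)  2175: Thu (+1)
  2176: Sat (+2)  2177: Sun (+1) ✓  2178: Mon (+1)  2179: Tue (+1)  … (20 more years) …
  2200: Sun (+1) ✓  2201: Mon (+1)  2202: Tue (+1)  2203: Wed (+1)  2204: Fri (+2)
  2205: Sat (+1)  2206: Sun (+1) ✓  2207: Mon (+1)  2208: Wed (+2)  2209: Thu (+1)
  2210: Fri (+1)  2211: Sat (+1)  2212: Mon (+2)  2213: Tue (+1)
Sunday years: 2166, 2177, 2183, 2188, 2194, 2200, 2206 — 7 in total.

7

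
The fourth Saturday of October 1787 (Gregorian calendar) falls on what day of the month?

27

October 1, 1787 is a Monday, so the first Saturday is the 6th.
The fourth Saturday is 6 + 21 = 27.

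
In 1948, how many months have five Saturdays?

4

A month of length L has five Saturdays iff its first Saturday is on day ≤ L−28 (so day 1–3 in a 31-day month, 1–2 in a 30-day month, day 1 in a leap February).
Checking each month of 1948: Jan starts Thu (31d) ✓; Feb starts Sun (29d); Mar starts Mon (31d); Apr starts Thu (30d); May starts Sat (31d) ✓; Jun starts Tue (30d); Jul starts Thu (31d) ✓; Aug starts Sun (31d); Sep starts Wed (30d); Oct starts Fri (31d) ✓; Nov starts Mon (30d); Dec starts Wed (31d).
Five-Saturday months: January, May, July, October → 4.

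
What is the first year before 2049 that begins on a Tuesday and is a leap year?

Jan 1 advances by 2 weekdays after a leap year and by 1 after a common year.
2049: Jan 1 is Friday.
2048: Wednesday (leap)
2047: Tuesday
2046: Monday
2045: Sunday
2044: Friday (leap)
2043: Thursday
2042: Wednesday
2041: Tuesday
2040: Sunday (leap)
2039: Saturday
2038: Friday
2037: Thursday
2036: Tuesday (leap)
2036 begins on a Tuesday and is a leap year.

2036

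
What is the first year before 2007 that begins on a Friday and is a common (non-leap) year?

1999

Jan 1 advances by 2 weekdays after a leap year and by 1 after a common year.
2007: Jan 1 is Monday.
2006: Sunday
2005: Saturday
2004: Thursday (leap)
2003: Wednesday
2002: Tuesday
2001: Monday
2000: Saturday (leap)
1999: Friday
1999 begins on a Friday and is a common year.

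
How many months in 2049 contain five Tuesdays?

4

A month of length L has five Tuesdays iff its first Tuesday is on day ≤ L−28 (so day 1–3 in a 31-day month, 1–2 in a 30-day month, day 1 in a leap February).
Checking each month of 2049: Jan starts Fri (31d); Feb starts Mon (28d); Mar starts Mon (31d) ✓; Apr starts Thu (30d); May starts Sat (31d); Jun starts Tue (30d) ✓; Jul starts Thu (31d); Aug starts Sun (31d) ✓; Sep starts Wed (30d); Oct starts Fri (31d); Nov starts Mon (30d) ✓; Dec starts Wed (31d).
Five-Tuesday months: March, June, August, November → 4.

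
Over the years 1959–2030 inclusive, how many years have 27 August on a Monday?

10

Track 27 August's weekday year by year (advancing +1, or +2 across a Feb 29):
  1959: Thu  1960: Sat (+2)  1961: Sun (+1)  1962: Mon (+1) ✓  1963: Tue (+1)
  1964: Thu (+2)  1965: Fri (+1)  1966: Sat (+1)  1967: Sun (+1)  1968: Tue (+2)
  1969: Wed (+1)  1970: Thu (+1)  1971: Fri (+1)  1972: Sun (+2)  … (44 more years) …
  2017: Sun (+1)  2018: Mon (+1) ✓  2019: Tue (+1)  2020: Thu (+2)  2021: Fri (+1)
  2022: Sat (+1)  2023: Sun (+1)  2024: Tue (+2)  2025: Wed (+1)  2026: Thu (+1)
  2027: Fri (+1)  2028: Sun (+2)  2029: Mon (+1) ✓  2030: Tue (+1)
Monday years: 1962, 1973, 1979, 1984, 1990, 2001, 2007, 2012, 2018, 2029 — 10 in total.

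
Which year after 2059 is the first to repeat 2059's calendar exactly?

Two years share a calendar iff Jan 1 falls on the same weekday and both are leap or both are common. 2059: Jan 1 is Wednesday, common year.
2060: Jan 1 Thursday, leap
2061: Jan 1 Saturday, common
2062: Jan 1 Sunday, common
2063: Jan 1 Monday, common
2064: Jan 1 Tuesday, leap
2065: Jan 1 Thursday, common
2066: Jan 1 Friday, common
2067: Jan 1 Saturday, common
2068: Jan 1 Sunday, leap
2069: Jan 1 Tuesday, common
2070: Jan 1 Wednesday, common
2070 matches on both conditions.

2070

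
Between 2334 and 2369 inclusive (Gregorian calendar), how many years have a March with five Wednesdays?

15

March has 31 days; it has five Wednesdays when Wednesday falls among the first (month-length − 28) days — i.e. when March 1 is one of Wednesday/Tuesday/Monday.
March 1 by year: 2334:Thu 2335:Fri 2336:Sun 2337:Mon✓ 2338:Tue✓ 2339:Wed✓ 2340:Fri 2341:Sat 2342:Sun 2343:Mon✓ 2344:Wed✓ 2345:Thu 2346:Fri 2347:Sat 2348:Mon✓ …(6 more)… 2355:Tue✓ 2356:Thu 2357:Fri 2358:Sat 2359:Sun 2360:Tue✓ 2361:Wed✓ 2362:Thu 2363:Fri 2364:Sun 2365:Mon✓ 2366:Tue✓ 2367:Wed✓ 2368:Fri 2369:Sat
Years with five Wednesdays: 2337, 2338, 2339, 2343, 2344, 2348, 2349, 2350, 2354, 2355, 2360, 2361, 2365, 2366, 2367 → 15.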